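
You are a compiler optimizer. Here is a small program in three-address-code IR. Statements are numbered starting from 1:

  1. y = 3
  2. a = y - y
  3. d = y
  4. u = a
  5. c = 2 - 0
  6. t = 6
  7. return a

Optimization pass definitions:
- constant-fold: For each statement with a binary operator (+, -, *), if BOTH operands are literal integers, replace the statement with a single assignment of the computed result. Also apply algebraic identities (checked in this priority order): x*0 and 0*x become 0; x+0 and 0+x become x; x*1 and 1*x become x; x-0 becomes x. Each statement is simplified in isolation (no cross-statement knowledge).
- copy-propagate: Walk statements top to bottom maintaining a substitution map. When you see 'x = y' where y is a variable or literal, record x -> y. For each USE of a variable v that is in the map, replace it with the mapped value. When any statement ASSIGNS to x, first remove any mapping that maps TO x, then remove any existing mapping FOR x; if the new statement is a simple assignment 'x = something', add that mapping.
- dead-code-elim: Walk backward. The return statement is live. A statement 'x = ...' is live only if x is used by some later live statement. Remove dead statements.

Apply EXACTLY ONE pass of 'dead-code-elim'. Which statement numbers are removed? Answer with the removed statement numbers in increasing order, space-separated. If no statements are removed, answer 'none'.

Backward liveness scan:
Stmt 1 'y = 3': KEEP (y is live); live-in = []
Stmt 2 'a = y - y': KEEP (a is live); live-in = ['y']
Stmt 3 'd = y': DEAD (d not in live set ['a'])
Stmt 4 'u = a': DEAD (u not in live set ['a'])
Stmt 5 'c = 2 - 0': DEAD (c not in live set ['a'])
Stmt 6 't = 6': DEAD (t not in live set ['a'])
Stmt 7 'return a': KEEP (return); live-in = ['a']
Removed statement numbers: [3, 4, 5, 6]
Surviving IR:
  y = 3
  a = y - y
  return a

Answer: 3 4 5 6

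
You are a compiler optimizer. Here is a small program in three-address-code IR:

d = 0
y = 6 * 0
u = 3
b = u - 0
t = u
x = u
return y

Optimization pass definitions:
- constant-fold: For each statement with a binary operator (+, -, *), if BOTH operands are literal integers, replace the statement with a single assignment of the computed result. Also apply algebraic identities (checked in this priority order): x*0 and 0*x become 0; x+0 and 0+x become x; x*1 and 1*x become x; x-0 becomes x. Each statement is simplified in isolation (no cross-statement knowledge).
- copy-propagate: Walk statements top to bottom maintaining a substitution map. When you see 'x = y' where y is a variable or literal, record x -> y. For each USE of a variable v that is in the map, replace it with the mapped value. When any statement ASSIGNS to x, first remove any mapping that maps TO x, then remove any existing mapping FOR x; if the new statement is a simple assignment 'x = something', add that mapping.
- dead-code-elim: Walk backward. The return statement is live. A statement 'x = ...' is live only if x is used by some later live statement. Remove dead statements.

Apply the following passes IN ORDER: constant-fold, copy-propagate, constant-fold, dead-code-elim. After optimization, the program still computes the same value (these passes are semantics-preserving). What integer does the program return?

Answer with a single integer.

Answer: 0

Derivation:
Initial IR:
  d = 0
  y = 6 * 0
  u = 3
  b = u - 0
  t = u
  x = u
  return y
After constant-fold (7 stmts):
  d = 0
  y = 0
  u = 3
  b = u
  t = u
  x = u
  return y
After copy-propagate (7 stmts):
  d = 0
  y = 0
  u = 3
  b = 3
  t = 3
  x = 3
  return 0
After constant-fold (7 stmts):
  d = 0
  y = 0
  u = 3
  b = 3
  t = 3
  x = 3
  return 0
After dead-code-elim (1 stmts):
  return 0
Evaluate:
  d = 0  =>  d = 0
  y = 6 * 0  =>  y = 0
  u = 3  =>  u = 3
  b = u - 0  =>  b = 3
  t = u  =>  t = 3
  x = u  =>  x = 3
  return y = 0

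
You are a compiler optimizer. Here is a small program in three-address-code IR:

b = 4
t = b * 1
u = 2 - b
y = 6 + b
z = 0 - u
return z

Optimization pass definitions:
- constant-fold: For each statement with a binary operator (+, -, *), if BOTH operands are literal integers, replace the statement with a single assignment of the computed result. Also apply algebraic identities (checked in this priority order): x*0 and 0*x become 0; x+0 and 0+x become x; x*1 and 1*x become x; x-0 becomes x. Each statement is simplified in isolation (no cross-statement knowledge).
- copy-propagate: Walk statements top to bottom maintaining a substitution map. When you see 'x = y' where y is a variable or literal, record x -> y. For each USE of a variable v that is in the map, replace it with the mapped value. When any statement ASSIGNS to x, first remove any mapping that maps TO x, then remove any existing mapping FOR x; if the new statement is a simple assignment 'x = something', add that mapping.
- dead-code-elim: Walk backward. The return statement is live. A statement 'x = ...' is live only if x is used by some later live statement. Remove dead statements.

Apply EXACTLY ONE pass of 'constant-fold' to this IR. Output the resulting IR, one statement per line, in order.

Answer: b = 4
t = b
u = 2 - b
y = 6 + b
z = 0 - u
return z

Derivation:
Applying constant-fold statement-by-statement:
  [1] b = 4  (unchanged)
  [2] t = b * 1  -> t = b
  [3] u = 2 - b  (unchanged)
  [4] y = 6 + b  (unchanged)
  [5] z = 0 - u  (unchanged)
  [6] return z  (unchanged)
Result (6 stmts):
  b = 4
  t = b
  u = 2 - b
  y = 6 + b
  z = 0 - u
  return z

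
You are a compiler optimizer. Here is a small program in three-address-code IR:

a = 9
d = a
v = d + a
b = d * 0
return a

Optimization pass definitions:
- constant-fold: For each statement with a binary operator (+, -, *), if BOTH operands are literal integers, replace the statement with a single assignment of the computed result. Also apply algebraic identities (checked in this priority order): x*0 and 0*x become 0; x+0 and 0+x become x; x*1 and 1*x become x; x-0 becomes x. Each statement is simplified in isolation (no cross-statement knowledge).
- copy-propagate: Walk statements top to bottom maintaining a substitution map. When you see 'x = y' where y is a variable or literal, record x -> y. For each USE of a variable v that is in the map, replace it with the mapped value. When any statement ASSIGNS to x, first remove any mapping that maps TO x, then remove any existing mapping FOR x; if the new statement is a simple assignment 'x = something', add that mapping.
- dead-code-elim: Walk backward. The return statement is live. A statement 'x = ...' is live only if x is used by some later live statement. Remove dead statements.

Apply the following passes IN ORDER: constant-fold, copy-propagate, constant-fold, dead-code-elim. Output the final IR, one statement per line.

Answer: return 9

Derivation:
Initial IR:
  a = 9
  d = a
  v = d + a
  b = d * 0
  return a
After constant-fold (5 stmts):
  a = 9
  d = a
  v = d + a
  b = 0
  return a
After copy-propagate (5 stmts):
  a = 9
  d = 9
  v = 9 + 9
  b = 0
  return 9
After constant-fold (5 stmts):
  a = 9
  d = 9
  v = 18
  b = 0
  return 9
After dead-code-elim (1 stmts):
  return 9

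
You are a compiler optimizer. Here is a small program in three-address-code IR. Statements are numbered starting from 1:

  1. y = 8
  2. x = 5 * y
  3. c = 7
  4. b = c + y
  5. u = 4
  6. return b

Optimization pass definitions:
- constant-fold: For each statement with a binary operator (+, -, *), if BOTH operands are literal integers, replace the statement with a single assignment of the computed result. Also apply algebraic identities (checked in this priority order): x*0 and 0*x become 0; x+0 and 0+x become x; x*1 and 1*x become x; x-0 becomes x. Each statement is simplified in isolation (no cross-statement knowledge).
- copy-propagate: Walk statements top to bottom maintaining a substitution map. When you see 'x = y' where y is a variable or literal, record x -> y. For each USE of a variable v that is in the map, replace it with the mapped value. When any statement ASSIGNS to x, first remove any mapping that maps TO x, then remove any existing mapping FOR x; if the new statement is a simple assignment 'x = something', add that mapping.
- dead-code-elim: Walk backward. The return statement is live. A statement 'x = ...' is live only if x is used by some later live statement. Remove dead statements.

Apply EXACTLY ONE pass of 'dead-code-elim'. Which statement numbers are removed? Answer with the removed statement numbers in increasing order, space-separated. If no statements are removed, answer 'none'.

Answer: 2 5

Derivation:
Backward liveness scan:
Stmt 1 'y = 8': KEEP (y is live); live-in = []
Stmt 2 'x = 5 * y': DEAD (x not in live set ['y'])
Stmt 3 'c = 7': KEEP (c is live); live-in = ['y']
Stmt 4 'b = c + y': KEEP (b is live); live-in = ['c', 'y']
Stmt 5 'u = 4': DEAD (u not in live set ['b'])
Stmt 6 'return b': KEEP (return); live-in = ['b']
Removed statement numbers: [2, 5]
Surviving IR:
  y = 8
  c = 7
  b = c + y
  return b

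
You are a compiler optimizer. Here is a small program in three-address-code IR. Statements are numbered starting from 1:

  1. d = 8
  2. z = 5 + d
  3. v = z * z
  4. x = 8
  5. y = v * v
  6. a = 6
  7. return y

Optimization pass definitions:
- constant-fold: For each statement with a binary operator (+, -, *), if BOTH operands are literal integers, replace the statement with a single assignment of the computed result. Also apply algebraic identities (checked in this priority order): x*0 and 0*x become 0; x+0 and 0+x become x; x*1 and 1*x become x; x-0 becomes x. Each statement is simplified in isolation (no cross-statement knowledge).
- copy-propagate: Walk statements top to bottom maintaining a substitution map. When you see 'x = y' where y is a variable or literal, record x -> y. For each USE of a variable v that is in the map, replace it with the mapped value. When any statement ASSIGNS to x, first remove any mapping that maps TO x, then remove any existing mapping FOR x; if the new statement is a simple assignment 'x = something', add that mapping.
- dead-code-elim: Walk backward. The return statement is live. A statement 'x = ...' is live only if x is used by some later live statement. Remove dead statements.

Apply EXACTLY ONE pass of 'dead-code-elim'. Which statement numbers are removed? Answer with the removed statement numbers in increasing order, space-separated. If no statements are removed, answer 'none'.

Answer: 4 6

Derivation:
Backward liveness scan:
Stmt 1 'd = 8': KEEP (d is live); live-in = []
Stmt 2 'z = 5 + d': KEEP (z is live); live-in = ['d']
Stmt 3 'v = z * z': KEEP (v is live); live-in = ['z']
Stmt 4 'x = 8': DEAD (x not in live set ['v'])
Stmt 5 'y = v * v': KEEP (y is live); live-in = ['v']
Stmt 6 'a = 6': DEAD (a not in live set ['y'])
Stmt 7 'return y': KEEP (return); live-in = ['y']
Removed statement numbers: [4, 6]
Surviving IR:
  d = 8
  z = 5 + d
  v = z * z
  y = v * v
  return y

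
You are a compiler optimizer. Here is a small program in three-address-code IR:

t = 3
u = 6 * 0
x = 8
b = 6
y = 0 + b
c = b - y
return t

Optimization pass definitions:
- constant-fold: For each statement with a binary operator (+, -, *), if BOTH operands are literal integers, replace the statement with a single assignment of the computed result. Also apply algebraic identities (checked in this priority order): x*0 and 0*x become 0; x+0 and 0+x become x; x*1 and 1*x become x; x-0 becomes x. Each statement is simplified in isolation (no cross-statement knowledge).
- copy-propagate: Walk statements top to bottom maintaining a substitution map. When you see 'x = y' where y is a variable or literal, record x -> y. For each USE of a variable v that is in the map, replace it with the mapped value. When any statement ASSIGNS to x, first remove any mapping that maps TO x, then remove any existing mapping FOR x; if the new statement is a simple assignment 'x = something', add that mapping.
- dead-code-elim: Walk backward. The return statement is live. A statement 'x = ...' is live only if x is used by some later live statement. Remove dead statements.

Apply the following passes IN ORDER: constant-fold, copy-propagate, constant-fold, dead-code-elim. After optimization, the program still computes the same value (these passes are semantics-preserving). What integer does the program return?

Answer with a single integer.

Answer: 3

Derivation:
Initial IR:
  t = 3
  u = 6 * 0
  x = 8
  b = 6
  y = 0 + b
  c = b - y
  return t
After constant-fold (7 stmts):
  t = 3
  u = 0
  x = 8
  b = 6
  y = b
  c = b - y
  return t
After copy-propagate (7 stmts):
  t = 3
  u = 0
  x = 8
  b = 6
  y = 6
  c = 6 - 6
  return 3
After constant-fold (7 stmts):
  t = 3
  u = 0
  x = 8
  b = 6
  y = 6
  c = 0
  return 3
After dead-code-elim (1 stmts):
  return 3
Evaluate:
  t = 3  =>  t = 3
  u = 6 * 0  =>  u = 0
  x = 8  =>  x = 8
  b = 6  =>  b = 6
  y = 0 + b  =>  y = 6
  c = b - y  =>  c = 0
  return t = 3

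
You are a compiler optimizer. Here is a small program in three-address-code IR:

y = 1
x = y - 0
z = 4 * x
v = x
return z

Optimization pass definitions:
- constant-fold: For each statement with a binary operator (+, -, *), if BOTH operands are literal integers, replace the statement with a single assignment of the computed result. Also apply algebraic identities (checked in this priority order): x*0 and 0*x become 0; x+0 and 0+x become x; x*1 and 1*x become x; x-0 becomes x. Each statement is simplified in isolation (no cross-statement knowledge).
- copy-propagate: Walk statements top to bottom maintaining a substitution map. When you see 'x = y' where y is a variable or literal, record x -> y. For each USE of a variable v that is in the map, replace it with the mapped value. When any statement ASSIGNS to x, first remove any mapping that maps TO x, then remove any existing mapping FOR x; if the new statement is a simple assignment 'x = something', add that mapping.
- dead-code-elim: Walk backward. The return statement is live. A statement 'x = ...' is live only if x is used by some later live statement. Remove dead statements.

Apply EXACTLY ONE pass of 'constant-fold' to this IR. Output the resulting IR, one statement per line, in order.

Applying constant-fold statement-by-statement:
  [1] y = 1  (unchanged)
  [2] x = y - 0  -> x = y
  [3] z = 4 * x  (unchanged)
  [4] v = x  (unchanged)
  [5] return z  (unchanged)
Result (5 stmts):
  y = 1
  x = y
  z = 4 * x
  v = x
  return z

Answer: y = 1
x = y
z = 4 * x
v = x
return z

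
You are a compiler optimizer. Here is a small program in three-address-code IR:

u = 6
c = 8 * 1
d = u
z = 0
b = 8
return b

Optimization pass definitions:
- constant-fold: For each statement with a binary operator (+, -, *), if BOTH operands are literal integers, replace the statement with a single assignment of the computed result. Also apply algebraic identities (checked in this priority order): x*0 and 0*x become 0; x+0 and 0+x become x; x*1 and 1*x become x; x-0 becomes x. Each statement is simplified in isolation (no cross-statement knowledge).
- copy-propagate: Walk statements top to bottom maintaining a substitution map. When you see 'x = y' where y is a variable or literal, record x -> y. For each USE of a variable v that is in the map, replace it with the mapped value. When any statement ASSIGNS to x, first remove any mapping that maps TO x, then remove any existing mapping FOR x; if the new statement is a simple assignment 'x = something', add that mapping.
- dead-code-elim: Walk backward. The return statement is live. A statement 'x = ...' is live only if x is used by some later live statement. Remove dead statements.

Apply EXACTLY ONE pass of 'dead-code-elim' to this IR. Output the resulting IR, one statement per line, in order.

Answer: b = 8
return b

Derivation:
Applying dead-code-elim statement-by-statement:
  [6] return b  -> KEEP (return); live=['b']
  [5] b = 8  -> KEEP; live=[]
  [4] z = 0  -> DEAD (z not live)
  [3] d = u  -> DEAD (d not live)
  [2] c = 8 * 1  -> DEAD (c not live)
  [1] u = 6  -> DEAD (u not live)
Result (2 stmts):
  b = 8
  return b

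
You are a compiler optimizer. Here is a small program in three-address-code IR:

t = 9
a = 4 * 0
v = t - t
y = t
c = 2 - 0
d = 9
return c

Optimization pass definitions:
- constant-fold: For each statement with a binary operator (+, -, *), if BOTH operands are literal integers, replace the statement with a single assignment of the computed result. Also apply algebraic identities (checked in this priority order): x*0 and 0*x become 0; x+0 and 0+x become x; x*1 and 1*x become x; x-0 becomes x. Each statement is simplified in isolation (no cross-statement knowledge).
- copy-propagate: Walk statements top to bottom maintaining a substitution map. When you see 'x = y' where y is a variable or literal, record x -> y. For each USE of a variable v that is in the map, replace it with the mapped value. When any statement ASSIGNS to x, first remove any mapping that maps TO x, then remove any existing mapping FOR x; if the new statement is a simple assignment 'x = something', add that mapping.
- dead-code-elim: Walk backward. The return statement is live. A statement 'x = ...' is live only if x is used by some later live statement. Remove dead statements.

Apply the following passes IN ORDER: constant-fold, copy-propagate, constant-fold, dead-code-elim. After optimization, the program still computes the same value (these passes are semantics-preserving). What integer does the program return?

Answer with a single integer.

Initial IR:
  t = 9
  a = 4 * 0
  v = t - t
  y = t
  c = 2 - 0
  d = 9
  return c
After constant-fold (7 stmts):
  t = 9
  a = 0
  v = t - t
  y = t
  c = 2
  d = 9
  return c
After copy-propagate (7 stmts):
  t = 9
  a = 0
  v = 9 - 9
  y = 9
  c = 2
  d = 9
  return 2
After constant-fold (7 stmts):
  t = 9
  a = 0
  v = 0
  y = 9
  c = 2
  d = 9
  return 2
After dead-code-elim (1 stmts):
  return 2
Evaluate:
  t = 9  =>  t = 9
  a = 4 * 0  =>  a = 0
  v = t - t  =>  v = 0
  y = t  =>  y = 9
  c = 2 - 0  =>  c = 2
  d = 9  =>  d = 9
  return c = 2

Answer: 2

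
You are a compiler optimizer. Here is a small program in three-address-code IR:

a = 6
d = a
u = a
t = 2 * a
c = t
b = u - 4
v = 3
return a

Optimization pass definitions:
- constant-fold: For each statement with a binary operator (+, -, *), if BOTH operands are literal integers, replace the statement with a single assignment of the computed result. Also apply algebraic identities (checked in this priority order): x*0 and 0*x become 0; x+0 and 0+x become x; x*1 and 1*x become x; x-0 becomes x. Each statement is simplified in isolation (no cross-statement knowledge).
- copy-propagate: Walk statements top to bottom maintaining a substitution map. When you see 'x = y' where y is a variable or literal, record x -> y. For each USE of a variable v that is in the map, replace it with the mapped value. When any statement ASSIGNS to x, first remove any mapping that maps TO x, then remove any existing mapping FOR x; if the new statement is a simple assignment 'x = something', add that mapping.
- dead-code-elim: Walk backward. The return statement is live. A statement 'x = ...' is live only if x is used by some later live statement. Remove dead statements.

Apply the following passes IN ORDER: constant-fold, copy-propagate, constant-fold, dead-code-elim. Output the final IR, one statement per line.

Answer: return 6

Derivation:
Initial IR:
  a = 6
  d = a
  u = a
  t = 2 * a
  c = t
  b = u - 4
  v = 3
  return a
After constant-fold (8 stmts):
  a = 6
  d = a
  u = a
  t = 2 * a
  c = t
  b = u - 4
  v = 3
  return a
After copy-propagate (8 stmts):
  a = 6
  d = 6
  u = 6
  t = 2 * 6
  c = t
  b = 6 - 4
  v = 3
  return 6
After constant-fold (8 stmts):
  a = 6
  d = 6
  u = 6
  t = 12
  c = t
  b = 2
  v = 3
  return 6
After dead-code-elim (1 stmts):
  return 6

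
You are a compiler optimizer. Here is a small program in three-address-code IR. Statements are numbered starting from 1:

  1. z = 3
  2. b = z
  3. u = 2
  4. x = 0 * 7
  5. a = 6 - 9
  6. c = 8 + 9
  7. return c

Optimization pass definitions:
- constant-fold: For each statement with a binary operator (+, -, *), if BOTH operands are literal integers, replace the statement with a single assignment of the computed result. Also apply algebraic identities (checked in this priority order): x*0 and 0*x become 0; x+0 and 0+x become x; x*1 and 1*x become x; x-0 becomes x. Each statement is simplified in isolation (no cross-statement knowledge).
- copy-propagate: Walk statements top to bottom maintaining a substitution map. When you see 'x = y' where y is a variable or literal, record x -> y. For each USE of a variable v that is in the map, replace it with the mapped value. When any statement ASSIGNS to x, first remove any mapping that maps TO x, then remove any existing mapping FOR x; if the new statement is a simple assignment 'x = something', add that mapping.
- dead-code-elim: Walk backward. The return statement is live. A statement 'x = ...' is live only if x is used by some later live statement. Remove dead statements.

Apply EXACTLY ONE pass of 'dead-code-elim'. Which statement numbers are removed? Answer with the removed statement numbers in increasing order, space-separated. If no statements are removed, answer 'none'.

Answer: 1 2 3 4 5

Derivation:
Backward liveness scan:
Stmt 1 'z = 3': DEAD (z not in live set [])
Stmt 2 'b = z': DEAD (b not in live set [])
Stmt 3 'u = 2': DEAD (u not in live set [])
Stmt 4 'x = 0 * 7': DEAD (x not in live set [])
Stmt 5 'a = 6 - 9': DEAD (a not in live set [])
Stmt 6 'c = 8 + 9': KEEP (c is live); live-in = []
Stmt 7 'return c': KEEP (return); live-in = ['c']
Removed statement numbers: [1, 2, 3, 4, 5]
Surviving IR:
  c = 8 + 9
  return c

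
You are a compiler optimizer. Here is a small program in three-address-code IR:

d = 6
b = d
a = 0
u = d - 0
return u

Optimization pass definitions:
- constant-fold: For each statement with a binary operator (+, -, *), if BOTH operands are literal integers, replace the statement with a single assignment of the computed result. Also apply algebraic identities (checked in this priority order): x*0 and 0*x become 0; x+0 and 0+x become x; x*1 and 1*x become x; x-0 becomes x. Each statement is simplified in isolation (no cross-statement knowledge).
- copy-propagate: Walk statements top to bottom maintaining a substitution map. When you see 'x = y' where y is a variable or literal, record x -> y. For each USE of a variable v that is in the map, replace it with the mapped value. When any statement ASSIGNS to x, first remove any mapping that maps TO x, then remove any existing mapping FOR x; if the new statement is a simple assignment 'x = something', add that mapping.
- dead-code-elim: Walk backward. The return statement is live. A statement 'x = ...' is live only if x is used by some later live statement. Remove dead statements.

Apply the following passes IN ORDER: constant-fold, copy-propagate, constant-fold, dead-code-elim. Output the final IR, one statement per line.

Initial IR:
  d = 6
  b = d
  a = 0
  u = d - 0
  return u
After constant-fold (5 stmts):
  d = 6
  b = d
  a = 0
  u = d
  return u
After copy-propagate (5 stmts):
  d = 6
  b = 6
  a = 0
  u = 6
  return 6
After constant-fold (5 stmts):
  d = 6
  b = 6
  a = 0
  u = 6
  return 6
After dead-code-elim (1 stmts):
  return 6

Answer: return 6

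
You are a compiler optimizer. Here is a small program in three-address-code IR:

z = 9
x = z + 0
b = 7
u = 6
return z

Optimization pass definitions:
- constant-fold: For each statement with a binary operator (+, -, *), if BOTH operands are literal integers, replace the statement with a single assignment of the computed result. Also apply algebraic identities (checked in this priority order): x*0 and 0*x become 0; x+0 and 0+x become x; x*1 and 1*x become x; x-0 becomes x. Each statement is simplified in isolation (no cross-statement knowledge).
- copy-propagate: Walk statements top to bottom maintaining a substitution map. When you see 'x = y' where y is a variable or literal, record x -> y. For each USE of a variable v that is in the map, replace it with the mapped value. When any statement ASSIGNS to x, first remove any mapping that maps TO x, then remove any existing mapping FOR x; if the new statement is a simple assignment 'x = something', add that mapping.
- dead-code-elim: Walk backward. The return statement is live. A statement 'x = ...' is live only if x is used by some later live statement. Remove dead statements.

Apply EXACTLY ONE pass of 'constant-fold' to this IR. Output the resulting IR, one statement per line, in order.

Applying constant-fold statement-by-statement:
  [1] z = 9  (unchanged)
  [2] x = z + 0  -> x = z
  [3] b = 7  (unchanged)
  [4] u = 6  (unchanged)
  [5] return z  (unchanged)
Result (5 stmts):
  z = 9
  x = z
  b = 7
  u = 6
  return z

Answer: z = 9
x = z
b = 7
u = 6
return z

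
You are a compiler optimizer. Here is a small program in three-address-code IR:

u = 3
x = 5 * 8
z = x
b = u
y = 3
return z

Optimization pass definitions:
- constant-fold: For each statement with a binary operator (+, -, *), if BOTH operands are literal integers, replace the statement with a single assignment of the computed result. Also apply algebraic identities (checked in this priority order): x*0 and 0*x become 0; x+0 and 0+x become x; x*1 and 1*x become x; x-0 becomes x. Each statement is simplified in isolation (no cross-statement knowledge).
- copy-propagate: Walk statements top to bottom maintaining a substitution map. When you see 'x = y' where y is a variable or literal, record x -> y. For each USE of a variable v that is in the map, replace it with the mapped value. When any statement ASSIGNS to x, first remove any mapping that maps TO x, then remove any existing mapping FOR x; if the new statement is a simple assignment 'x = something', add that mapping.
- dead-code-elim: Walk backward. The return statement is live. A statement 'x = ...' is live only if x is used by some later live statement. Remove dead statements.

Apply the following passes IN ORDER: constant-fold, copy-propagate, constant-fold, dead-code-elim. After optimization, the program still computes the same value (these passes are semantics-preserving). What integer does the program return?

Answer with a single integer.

Initial IR:
  u = 3
  x = 5 * 8
  z = x
  b = u
  y = 3
  return z
After constant-fold (6 stmts):
  u = 3
  x = 40
  z = x
  b = u
  y = 3
  return z
After copy-propagate (6 stmts):
  u = 3
  x = 40
  z = 40
  b = 3
  y = 3
  return 40
After constant-fold (6 stmts):
  u = 3
  x = 40
  z = 40
  b = 3
  y = 3
  return 40
After dead-code-elim (1 stmts):
  return 40
Evaluate:
  u = 3  =>  u = 3
  x = 5 * 8  =>  x = 40
  z = x  =>  z = 40
  b = u  =>  b = 3
  y = 3  =>  y = 3
  return z = 40

Answer: 40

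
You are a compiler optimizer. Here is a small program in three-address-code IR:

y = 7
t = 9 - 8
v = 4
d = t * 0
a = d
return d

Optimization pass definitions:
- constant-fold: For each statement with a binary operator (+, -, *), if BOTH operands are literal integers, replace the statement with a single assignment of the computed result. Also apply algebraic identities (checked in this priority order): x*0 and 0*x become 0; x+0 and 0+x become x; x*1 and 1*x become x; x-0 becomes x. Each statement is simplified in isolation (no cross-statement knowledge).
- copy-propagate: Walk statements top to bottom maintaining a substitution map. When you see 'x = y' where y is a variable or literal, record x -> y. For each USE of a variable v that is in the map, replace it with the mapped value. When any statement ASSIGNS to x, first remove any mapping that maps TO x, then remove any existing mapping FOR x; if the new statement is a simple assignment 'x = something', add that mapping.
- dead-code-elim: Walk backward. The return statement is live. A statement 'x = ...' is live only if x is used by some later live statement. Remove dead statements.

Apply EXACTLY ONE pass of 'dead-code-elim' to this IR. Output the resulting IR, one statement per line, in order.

Answer: t = 9 - 8
d = t * 0
return d

Derivation:
Applying dead-code-elim statement-by-statement:
  [6] return d  -> KEEP (return); live=['d']
  [5] a = d  -> DEAD (a not live)
  [4] d = t * 0  -> KEEP; live=['t']
  [3] v = 4  -> DEAD (v not live)
  [2] t = 9 - 8  -> KEEP; live=[]
  [1] y = 7  -> DEAD (y not live)
Result (3 stmts):
  t = 9 - 8
  d = t * 0
  return d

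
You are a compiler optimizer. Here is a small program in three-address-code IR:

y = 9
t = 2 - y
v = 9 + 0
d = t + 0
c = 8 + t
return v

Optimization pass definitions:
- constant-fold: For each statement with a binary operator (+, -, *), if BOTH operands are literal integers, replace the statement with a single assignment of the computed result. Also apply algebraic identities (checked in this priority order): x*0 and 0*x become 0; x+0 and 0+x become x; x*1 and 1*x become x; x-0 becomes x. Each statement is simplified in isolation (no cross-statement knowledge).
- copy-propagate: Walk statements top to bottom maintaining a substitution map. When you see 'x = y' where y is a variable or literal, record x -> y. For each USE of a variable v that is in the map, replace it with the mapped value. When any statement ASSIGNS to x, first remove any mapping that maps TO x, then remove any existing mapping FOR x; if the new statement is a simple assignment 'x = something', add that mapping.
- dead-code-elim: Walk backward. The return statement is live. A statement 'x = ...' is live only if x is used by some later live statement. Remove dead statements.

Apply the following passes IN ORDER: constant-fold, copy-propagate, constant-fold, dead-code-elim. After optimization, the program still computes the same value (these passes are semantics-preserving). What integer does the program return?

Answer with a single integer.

Answer: 9

Derivation:
Initial IR:
  y = 9
  t = 2 - y
  v = 9 + 0
  d = t + 0
  c = 8 + t
  return v
After constant-fold (6 stmts):
  y = 9
  t = 2 - y
  v = 9
  d = t
  c = 8 + t
  return v
After copy-propagate (6 stmts):
  y = 9
  t = 2 - 9
  v = 9
  d = t
  c = 8 + t
  return 9
After constant-fold (6 stmts):
  y = 9
  t = -7
  v = 9
  d = t
  c = 8 + t
  return 9
After dead-code-elim (1 stmts):
  return 9
Evaluate:
  y = 9  =>  y = 9
  t = 2 - y  =>  t = -7
  v = 9 + 0  =>  v = 9
  d = t + 0  =>  d = -7
  c = 8 + t  =>  c = 1
  return v = 9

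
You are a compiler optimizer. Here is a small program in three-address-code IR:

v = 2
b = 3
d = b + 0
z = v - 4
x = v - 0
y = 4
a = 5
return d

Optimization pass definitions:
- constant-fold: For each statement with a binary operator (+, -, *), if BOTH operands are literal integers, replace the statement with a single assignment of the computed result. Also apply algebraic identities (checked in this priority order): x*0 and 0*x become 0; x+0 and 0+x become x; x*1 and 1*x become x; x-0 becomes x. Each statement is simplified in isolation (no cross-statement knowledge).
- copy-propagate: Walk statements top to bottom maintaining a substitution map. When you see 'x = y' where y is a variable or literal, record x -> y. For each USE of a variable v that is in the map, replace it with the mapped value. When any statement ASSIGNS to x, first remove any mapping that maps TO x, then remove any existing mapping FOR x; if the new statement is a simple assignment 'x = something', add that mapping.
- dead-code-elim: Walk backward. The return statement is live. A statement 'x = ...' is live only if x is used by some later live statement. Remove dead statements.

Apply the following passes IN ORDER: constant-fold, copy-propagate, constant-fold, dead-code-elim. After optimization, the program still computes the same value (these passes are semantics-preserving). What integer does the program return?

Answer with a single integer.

Initial IR:
  v = 2
  b = 3
  d = b + 0
  z = v - 4
  x = v - 0
  y = 4
  a = 5
  return d
After constant-fold (8 stmts):
  v = 2
  b = 3
  d = b
  z = v - 4
  x = v
  y = 4
  a = 5
  return d
After copy-propagate (8 stmts):
  v = 2
  b = 3
  d = 3
  z = 2 - 4
  x = 2
  y = 4
  a = 5
  return 3
After constant-fold (8 stmts):
  v = 2
  b = 3
  d = 3
  z = -2
  x = 2
  y = 4
  a = 5
  return 3
After dead-code-elim (1 stmts):
  return 3
Evaluate:
  v = 2  =>  v = 2
  b = 3  =>  b = 3
  d = b + 0  =>  d = 3
  z = v - 4  =>  z = -2
  x = v - 0  =>  x = 2
  y = 4  =>  y = 4
  a = 5  =>  a = 5
  return d = 3

Answer: 3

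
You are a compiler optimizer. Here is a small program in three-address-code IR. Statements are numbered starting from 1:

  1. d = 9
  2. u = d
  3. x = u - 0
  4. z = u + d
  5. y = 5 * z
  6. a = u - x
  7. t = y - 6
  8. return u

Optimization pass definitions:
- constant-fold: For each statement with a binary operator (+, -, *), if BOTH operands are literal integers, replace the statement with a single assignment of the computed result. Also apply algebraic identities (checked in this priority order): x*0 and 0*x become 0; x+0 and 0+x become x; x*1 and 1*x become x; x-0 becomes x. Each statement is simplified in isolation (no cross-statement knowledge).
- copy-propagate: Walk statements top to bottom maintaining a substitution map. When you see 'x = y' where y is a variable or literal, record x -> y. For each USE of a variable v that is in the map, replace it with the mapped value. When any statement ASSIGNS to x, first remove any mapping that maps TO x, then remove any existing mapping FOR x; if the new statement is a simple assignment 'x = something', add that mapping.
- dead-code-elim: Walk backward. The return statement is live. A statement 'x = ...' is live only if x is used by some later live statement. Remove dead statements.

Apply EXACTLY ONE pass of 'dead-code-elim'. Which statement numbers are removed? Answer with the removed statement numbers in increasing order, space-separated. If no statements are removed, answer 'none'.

Backward liveness scan:
Stmt 1 'd = 9': KEEP (d is live); live-in = []
Stmt 2 'u = d': KEEP (u is live); live-in = ['d']
Stmt 3 'x = u - 0': DEAD (x not in live set ['u'])
Stmt 4 'z = u + d': DEAD (z not in live set ['u'])
Stmt 5 'y = 5 * z': DEAD (y not in live set ['u'])
Stmt 6 'a = u - x': DEAD (a not in live set ['u'])
Stmt 7 't = y - 6': DEAD (t not in live set ['u'])
Stmt 8 'return u': KEEP (return); live-in = ['u']
Removed statement numbers: [3, 4, 5, 6, 7]
Surviving IR:
  d = 9
  u = d
  return u

Answer: 3 4 5 6 7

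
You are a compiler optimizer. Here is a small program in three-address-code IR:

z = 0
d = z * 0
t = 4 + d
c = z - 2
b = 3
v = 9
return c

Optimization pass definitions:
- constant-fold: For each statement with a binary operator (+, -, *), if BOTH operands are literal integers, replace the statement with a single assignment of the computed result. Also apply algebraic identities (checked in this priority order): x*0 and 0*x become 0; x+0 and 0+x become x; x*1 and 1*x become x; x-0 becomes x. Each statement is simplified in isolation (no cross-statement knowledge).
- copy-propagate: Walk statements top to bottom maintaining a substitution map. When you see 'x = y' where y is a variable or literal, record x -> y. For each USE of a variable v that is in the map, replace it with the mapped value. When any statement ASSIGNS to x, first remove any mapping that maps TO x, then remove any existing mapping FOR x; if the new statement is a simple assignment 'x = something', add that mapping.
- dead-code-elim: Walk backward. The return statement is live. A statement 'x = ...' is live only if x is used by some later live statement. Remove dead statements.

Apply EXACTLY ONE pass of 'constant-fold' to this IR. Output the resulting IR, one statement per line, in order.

Answer: z = 0
d = 0
t = 4 + d
c = z - 2
b = 3
v = 9
return c

Derivation:
Applying constant-fold statement-by-statement:
  [1] z = 0  (unchanged)
  [2] d = z * 0  -> d = 0
  [3] t = 4 + d  (unchanged)
  [4] c = z - 2  (unchanged)
  [5] b = 3  (unchanged)
  [6] v = 9  (unchanged)
  [7] return c  (unchanged)
Result (7 stmts):
  z = 0
  d = 0
  t = 4 + d
  c = z - 2
  b = 3
  v = 9
  return c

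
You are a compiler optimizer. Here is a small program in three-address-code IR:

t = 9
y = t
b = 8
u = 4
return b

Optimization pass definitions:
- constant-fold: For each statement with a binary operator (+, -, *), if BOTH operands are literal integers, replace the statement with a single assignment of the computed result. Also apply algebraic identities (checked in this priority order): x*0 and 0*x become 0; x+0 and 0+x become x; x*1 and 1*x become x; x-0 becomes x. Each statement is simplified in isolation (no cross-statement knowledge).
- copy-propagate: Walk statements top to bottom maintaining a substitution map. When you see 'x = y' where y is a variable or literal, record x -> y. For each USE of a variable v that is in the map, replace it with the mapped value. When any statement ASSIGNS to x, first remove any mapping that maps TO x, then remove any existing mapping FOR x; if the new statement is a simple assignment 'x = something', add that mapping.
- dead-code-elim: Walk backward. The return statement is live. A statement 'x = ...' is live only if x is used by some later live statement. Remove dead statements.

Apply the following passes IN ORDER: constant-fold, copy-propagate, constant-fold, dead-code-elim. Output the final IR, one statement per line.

Initial IR:
  t = 9
  y = t
  b = 8
  u = 4
  return b
After constant-fold (5 stmts):
  t = 9
  y = t
  b = 8
  u = 4
  return b
After copy-propagate (5 stmts):
  t = 9
  y = 9
  b = 8
  u = 4
  return 8
After constant-fold (5 stmts):
  t = 9
  y = 9
  b = 8
  u = 4
  return 8
After dead-code-elim (1 stmts):
  return 8

Answer: return 8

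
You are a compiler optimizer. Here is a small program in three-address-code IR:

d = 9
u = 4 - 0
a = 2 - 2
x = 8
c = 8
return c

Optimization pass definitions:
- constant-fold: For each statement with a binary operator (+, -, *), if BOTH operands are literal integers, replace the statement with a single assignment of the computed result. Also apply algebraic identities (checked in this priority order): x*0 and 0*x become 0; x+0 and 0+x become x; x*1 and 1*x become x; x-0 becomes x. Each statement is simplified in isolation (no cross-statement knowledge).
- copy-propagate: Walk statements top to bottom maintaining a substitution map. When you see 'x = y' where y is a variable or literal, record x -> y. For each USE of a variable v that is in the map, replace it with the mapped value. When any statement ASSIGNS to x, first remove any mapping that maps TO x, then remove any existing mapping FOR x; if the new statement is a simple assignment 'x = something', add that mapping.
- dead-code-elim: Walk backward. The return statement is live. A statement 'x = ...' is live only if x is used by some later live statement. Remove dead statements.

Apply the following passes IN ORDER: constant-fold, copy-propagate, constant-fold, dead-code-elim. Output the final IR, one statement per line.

Initial IR:
  d = 9
  u = 4 - 0
  a = 2 - 2
  x = 8
  c = 8
  return c
After constant-fold (6 stmts):
  d = 9
  u = 4
  a = 0
  x = 8
  c = 8
  return c
After copy-propagate (6 stmts):
  d = 9
  u = 4
  a = 0
  x = 8
  c = 8
  return 8
After constant-fold (6 stmts):
  d = 9
  u = 4
  a = 0
  x = 8
  c = 8
  return 8
After dead-code-elim (1 stmts):
  return 8

Answer: return 8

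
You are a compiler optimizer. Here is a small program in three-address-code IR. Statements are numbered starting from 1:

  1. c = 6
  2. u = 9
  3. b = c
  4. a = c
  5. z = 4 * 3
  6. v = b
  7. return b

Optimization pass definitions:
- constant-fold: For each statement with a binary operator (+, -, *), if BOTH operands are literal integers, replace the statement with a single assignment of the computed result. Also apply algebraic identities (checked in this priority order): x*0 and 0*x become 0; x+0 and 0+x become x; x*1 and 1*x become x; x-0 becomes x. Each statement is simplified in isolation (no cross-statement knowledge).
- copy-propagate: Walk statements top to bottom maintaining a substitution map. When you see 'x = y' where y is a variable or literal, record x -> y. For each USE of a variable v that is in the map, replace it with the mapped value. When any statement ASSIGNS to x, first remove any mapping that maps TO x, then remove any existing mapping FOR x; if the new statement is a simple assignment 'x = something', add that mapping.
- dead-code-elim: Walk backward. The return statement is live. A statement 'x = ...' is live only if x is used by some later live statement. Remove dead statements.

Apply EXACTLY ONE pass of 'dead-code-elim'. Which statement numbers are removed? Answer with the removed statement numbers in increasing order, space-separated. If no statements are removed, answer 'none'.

Backward liveness scan:
Stmt 1 'c = 6': KEEP (c is live); live-in = []
Stmt 2 'u = 9': DEAD (u not in live set ['c'])
Stmt 3 'b = c': KEEP (b is live); live-in = ['c']
Stmt 4 'a = c': DEAD (a not in live set ['b'])
Stmt 5 'z = 4 * 3': DEAD (z not in live set ['b'])
Stmt 6 'v = b': DEAD (v not in live set ['b'])
Stmt 7 'return b': KEEP (return); live-in = ['b']
Removed statement numbers: [2, 4, 5, 6]
Surviving IR:
  c = 6
  b = c
  return b

Answer: 2 4 5 6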